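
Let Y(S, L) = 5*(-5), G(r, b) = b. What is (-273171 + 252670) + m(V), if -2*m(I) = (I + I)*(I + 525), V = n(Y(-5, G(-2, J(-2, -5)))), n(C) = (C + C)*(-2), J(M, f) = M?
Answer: -83001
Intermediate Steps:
Y(S, L) = -25
n(C) = -4*C (n(C) = (2*C)*(-2) = -4*C)
V = 100 (V = -4*(-25) = 100)
m(I) = -I*(525 + I) (m(I) = -(I + I)*(I + 525)/2 = -2*I*(525 + I)/2 = -I*(525 + I))
(-273171 + 252670) + m(V) = (-273171 + 252670) - 1*100*(525 + 100) = -20501 - 1*100*625 = -20501 - 62500 = -83001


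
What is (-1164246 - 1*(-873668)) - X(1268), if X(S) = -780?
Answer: -289798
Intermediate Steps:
(-1164246 - 1*(-873668)) - X(1268) = (-1164246 - 1*(-873668)) - 1*(-780) = (-1164246 + 873668) + 780 = -290578 + 780 = -289798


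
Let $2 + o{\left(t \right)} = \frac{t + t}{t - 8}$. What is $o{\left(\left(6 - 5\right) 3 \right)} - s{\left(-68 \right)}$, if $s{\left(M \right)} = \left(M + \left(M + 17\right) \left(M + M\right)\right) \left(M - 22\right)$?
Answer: $\frac{3090584}{5} \approx 6.1812 \cdot 10^{5}$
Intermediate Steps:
$s{\left(M \right)} = \left(-22 + M\right) \left(M + 2 M \left(17 + M\right)\right)$ ($s{\left(M \right)} = \left(M + \left(17 + M\right) 2 M\right) \left(-22 + M\right) = \left(M + 2 M \left(17 + M\right)\right) \left(-22 + M\right) = \left(-22 + M\right) \left(M + 2 M \left(17 + M\right)\right)$)
$o{\left(t \right)} = -2 + \frac{2 t}{-8 + t}$ ($o{\left(t \right)} = -2 + \frac{t + t}{t - 8} = -2 + \frac{2 t}{-8 + t}$)
$o{\left(\left(6 - 5\right) 3 \right)} - s{\left(-68 \right)} = \frac{16}{-8 + \left(6 - 5\right) 3} - - 68 \left(-770 - -612 + 2 \left(-68\right)^{2}\right) = \frac{16}{-8 + 1 \cdot 3} - - 68 \left(-770 + 612 + 2 \cdot 4624\right) = \frac{16}{-8 + 3} - - 68 \left(-770 + 612 + 9248\right) = \frac{16}{-5} - \left(-68\right) 9090 = 16 \left(- \frac{1}{5}\right) - -618120 = - \frac{16}{5} + 618120 = \frac{3090584}{5}$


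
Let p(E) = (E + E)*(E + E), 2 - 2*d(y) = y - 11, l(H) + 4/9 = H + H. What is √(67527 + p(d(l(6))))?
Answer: 4*√341866/9 ≈ 259.86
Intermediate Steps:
l(H) = -4/9 + 2*H (l(H) = -4/9 + (H + H) = -4/9 + 2*H)
d(y) = 13/2 - y/2 (d(y) = 1 - (y - 11)/2 = 1 - (-11 + y)/2 = 1 + (11/2 - y/2) = 13/2 - y/2)
p(E) = 4*E² (p(E) = (2*E)*(2*E) = 4*E²)
√(67527 + p(d(l(6)))) = √(67527 + 4*(13/2 - (-4/9 + 2*6)/2)²) = √(67527 + 4*(13/2 - (-4/9 + 12)/2)²) = √(67527 + 4*(13/2 - ½*104/9)²) = √(67527 + 4*(13/2 - 52/9)²) = √(67527 + 4*(13/18)²) = √(67527 + 4*(169/324)) = √(67527 + 169/81) = √(5469856/81) = 4*√341866/9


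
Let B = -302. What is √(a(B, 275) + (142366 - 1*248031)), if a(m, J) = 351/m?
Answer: I*√9637176662/302 ≈ 325.06*I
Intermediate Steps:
√(a(B, 275) + (142366 - 1*248031)) = √(351/(-302) + (142366 - 1*248031)) = √(351*(-1/302) + (142366 - 248031)) = √(-351/302 - 105665) = √(-31911181/302) = I*√9637176662/302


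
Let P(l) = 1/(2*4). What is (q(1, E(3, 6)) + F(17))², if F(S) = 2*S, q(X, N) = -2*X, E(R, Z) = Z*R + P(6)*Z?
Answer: 1024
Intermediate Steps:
P(l) = ⅛ (P(l) = 1/8 = ⅛)
E(R, Z) = Z/8 + R*Z (E(R, Z) = Z*R + Z/8 = R*Z + Z/8 = Z/8 + R*Z)
(q(1, E(3, 6)) + F(17))² = (-2*1 + 2*17)² = (-2 + 34)² = 32² = 1024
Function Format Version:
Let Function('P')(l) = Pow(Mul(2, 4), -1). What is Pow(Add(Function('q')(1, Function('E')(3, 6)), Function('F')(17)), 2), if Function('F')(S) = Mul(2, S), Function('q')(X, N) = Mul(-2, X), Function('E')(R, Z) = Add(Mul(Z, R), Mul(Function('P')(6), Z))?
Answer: 1024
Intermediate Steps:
Function('P')(l) = Rational(1, 8) (Function('P')(l) = Pow(8, -1) = Rational(1, 8))
Function('E')(R, Z) = Add(Mul(Rational(1, 8), Z), Mul(R, Z)) (Function('E')(R, Z) = Add(Mul(Z, R), Mul(Rational(1, 8), Z)) = Add(Mul(R, Z), Mul(Rational(1, 8), Z)) = Add(Mul(Rational(1, 8), Z), Mul(R, Z)))
Pow(Add(Function('q')(1, Function('E')(3, 6)), Function('F')(17)), 2) = Pow(Add(Mul(-2, 1), Mul(2, 17)), 2) = Pow(Add(-2, 34), 2) = Pow(32, 2) = 1024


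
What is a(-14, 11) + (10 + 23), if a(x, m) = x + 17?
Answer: 36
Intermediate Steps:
a(x, m) = 17 + x
a(-14, 11) + (10 + 23) = (17 - 14) + (10 + 23) = 3 + 33 = 36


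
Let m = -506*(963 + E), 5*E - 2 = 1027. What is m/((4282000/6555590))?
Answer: -242316239847/267625 ≈ -9.0543e+5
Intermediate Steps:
E = 1029/5 (E = ⅖ + (⅕)*1027 = ⅖ + 1027/5 = 1029/5 ≈ 205.80)
m = -2957064/5 (m = -506*(963 + 1029/5) = -506*5844/5 = -2957064/5 ≈ -5.9141e+5)
m/((4282000/6555590)) = -2957064/(5*(4282000/6555590)) = -2957064/(5*(4282000*(1/6555590))) = -2957064/(5*428200/655559) = -2957064/5*655559/428200 = -242316239847/267625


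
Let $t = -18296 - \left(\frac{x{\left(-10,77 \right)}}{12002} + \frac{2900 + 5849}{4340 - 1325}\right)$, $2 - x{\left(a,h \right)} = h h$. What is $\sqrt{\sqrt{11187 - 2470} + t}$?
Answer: $\frac{\sqrt{-2662273535017576910 + 145492085240100 \sqrt{8717}}}{12062010} \approx 134.93 i$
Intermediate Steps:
$x{\left(a,h \right)} = 2 - h^{2}$ ($x{\left(a,h \right)} = 2 - h h = 2 - h^{2}$)
$t = - \frac{662146740473}{36186030}$ ($t = -18296 - \left(\frac{2 - 77^{2}}{12002} + \frac{2900 + 5849}{4340 - 1325}\right) = -18296 - \left(\left(2 - 5929\right) \frac{1}{12002} + \frac{8749}{3015}\right) = -18296 - \left(\left(2 - 5929\right) \frac{1}{12002} + 8749 \cdot \frac{1}{3015}\right) = -18296 - \left(\left(-5927\right) \frac{1}{12002} + \frac{8749}{3015}\right) = -18296 - \left(- \frac{5927}{12002} + \frac{8749}{3015}\right) = -18296 - \frac{87135593}{36186030} = - \frac{662146740473}{36186030} \approx -18298.0$)
$\sqrt{\sqrt{11187 - 2470} + t} = \sqrt{\sqrt{11187 - 2470} - \frac{662146740473}{36186030}} = \sqrt{\sqrt{8717} - \frac{662146740473}{36186030}} = \sqrt{- \frac{662146740473}{36186030} + \sqrt{8717}}$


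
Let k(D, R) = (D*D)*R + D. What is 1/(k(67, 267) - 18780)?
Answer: 1/1179850 ≈ 8.4757e-7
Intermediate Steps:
k(D, R) = D + R*D² (k(D, R) = D²*R + D = R*D² + D = D + R*D²)
1/(k(67, 267) - 18780) = 1/(67*(1 + 67*267) - 18780) = 1/(67*(1 + 17889) - 18780) = 1/(67*17890 - 18780) = 1/(1198630 - 18780) = 1/1179850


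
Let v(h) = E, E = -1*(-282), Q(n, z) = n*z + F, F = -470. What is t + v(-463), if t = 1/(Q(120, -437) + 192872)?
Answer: 39469285/139962 ≈ 282.00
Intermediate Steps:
Q(n, z) = -470 + n*z (Q(n, z) = n*z - 470 = -470 + n*z)
E = 282
v(h) = 282
t = 1/139962 (t = 1/((-470 + 120*(-437)) + 192872) = 1/((-470 - 52440) + 192872) = 1/(-52910 + 192872) = 1/139962 ≈ 7.1448e-6)
t + v(-463) = 1/139962 + 282 = 39469285/139962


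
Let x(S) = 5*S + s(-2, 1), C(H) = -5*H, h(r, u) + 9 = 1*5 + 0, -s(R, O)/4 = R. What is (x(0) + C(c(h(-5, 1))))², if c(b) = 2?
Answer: 4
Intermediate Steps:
s(R, O) = -4*R
h(r, u) = -4 (h(r, u) = -9 + (1*5 + 0) = -9 + (5 + 0) = -9 + 5 = -4)
x(S) = 8 + 5*S (x(S) = 5*S - 4*(-2) = 5*S + 8 = 8 + 5*S)
(x(0) + C(c(h(-5, 1))))² = ((8 + 5*0) - 5*2)² = ((8 + 0) - 10)² = (8 - 10)² = (-2)² = 4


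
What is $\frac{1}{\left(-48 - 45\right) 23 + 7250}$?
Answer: $\frac{1}{5111} \approx 0.00019566$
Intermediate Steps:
$\frac{1}{\left(-48 - 45\right) 23 + 7250} = \frac{1}{\left(-93\right) 23 + 7250} = \frac{1}{-2139 + 7250} = \frac{1}{5111}$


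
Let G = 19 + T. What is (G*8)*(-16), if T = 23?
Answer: -5376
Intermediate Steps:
G = 42 (G = 19 + 23 = 42)
(G*8)*(-16) = (42*8)*(-16) = 336*(-16) = -5376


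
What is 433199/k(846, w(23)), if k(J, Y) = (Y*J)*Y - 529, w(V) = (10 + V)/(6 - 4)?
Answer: 66646/35353 ≈ 1.8852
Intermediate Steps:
w(V) = 5 + V/2 (w(V) = (10 + V)/2 = (10 + V)*(½) = 5 + V/2)
k(J, Y) = -529 + J*Y² (k(J, Y) = (J*Y)*Y - 529 = J*Y² - 529 = -529 + J*Y²)
433199/k(846, w(23)) = 433199/(-529 + 846*(5 + (½)*23)²) = 433199/(-529 + 846*(5 + 23/2)²) = 433199/(-529 + 846*(33/2)²) = 433199/(-529 + 846*(1089/4)) = 433199/(-529 + 460647/2) = 433199/(459589/2) = 433199*(2/459589) = 66646/35353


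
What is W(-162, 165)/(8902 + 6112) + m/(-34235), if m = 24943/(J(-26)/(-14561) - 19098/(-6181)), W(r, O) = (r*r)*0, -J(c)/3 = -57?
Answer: -2244908437163/9484088739345 ≈ -0.23670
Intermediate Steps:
J(c) = 171 (J(c) = -3*(-57) = 171)
W(r, O) = 0 (W(r, O) = r**2*0 = 0)
m = 2244908437163/277029027 (m = 24943/(171/(-14561) - 19098/(-6181)) = 24943/(171*(-1/14561) - 19098*(-1/6181)) = 24943/(-171/14561 + 19098/6181) = 24943/(277029027/90001541) = 24943*(90001541/277029027) = 2244908437163/277029027 ≈ 8103.5)
W(-162, 165)/(8902 + 6112) + m/(-34235) = 0/(8902 + 6112) + (2244908437163/277029027)/(-34235) = 0/15014 + (2244908437163/277029027)*(-1/34235) = 0*(1/15014) - 2244908437163/9484088739345 = 0 - 2244908437163/9484088739345 = -2244908437163/9484088739345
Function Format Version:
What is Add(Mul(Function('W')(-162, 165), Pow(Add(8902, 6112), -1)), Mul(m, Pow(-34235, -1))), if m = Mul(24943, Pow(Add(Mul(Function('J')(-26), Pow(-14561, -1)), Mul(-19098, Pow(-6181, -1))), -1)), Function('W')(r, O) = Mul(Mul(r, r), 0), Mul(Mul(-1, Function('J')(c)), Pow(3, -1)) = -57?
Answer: Rational(-2244908437163, 9484088739345) ≈ -0.23670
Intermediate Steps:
Function('J')(c) = 171 (Function('J')(c) = Mul(-3, -57) = 171)
Function('W')(r, O) = 0 (Function('W')(r, O) = Mul(Pow(r, 2), 0) = 0)
m = Rational(2244908437163, 277029027) (m = Mul(24943, Pow(Add(Mul(171, Pow(-14561, -1)), Mul(-19098, Pow(-6181, -1))), -1)) = Mul(24943, Pow(Add(Mul(171, Rational(-1, 14561)), Mul(-19098, Rational(-1, 6181))), -1)) = Mul(24943, Pow(Add(Rational(-171, 14561), Rational(19098, 6181)), -1)) = Mul(24943, Pow(Rational(277029027, 90001541), -1)) = Mul(24943, Rational(90001541, 277029027)) = Rational(2244908437163, 277029027) ≈ 8103.5)
Add(Mul(Function('W')(-162, 165), Pow(Add(8902, 6112), -1)), Mul(m, Pow(-34235, -1))) = Add(Mul(0, Pow(Add(8902, 6112), -1)), Mul(Rational(2244908437163, 277029027), Pow(-34235, -1))) = Add(Mul(0, Pow(15014, -1)), Mul(Rational(2244908437163, 277029027), Rational(-1, 34235))) = Add(Mul(0, Rational(1, 15014)), Rational(-2244908437163, 9484088739345)) = Add(0, Rational(-2244908437163, 9484088739345)) = Rational(-2244908437163, 9484088739345)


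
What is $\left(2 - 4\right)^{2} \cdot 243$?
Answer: $972$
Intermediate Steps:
$\left(2 - 4\right)^{2} \cdot 243 = \left(-2\right)^{2} \cdot 243 = 4 \cdot 243 = 972$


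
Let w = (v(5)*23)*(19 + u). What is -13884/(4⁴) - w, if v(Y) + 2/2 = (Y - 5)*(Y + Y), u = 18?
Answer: 50993/64 ≈ 796.77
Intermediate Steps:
v(Y) = -1 + 2*Y*(-5 + Y) (v(Y) = -1 + (Y - 5)*(Y + Y) = -1 + (-5 + Y)*(2*Y) = -1 + 2*Y*(-5 + Y))
w = -851 (w = ((-1 - 10*5 + 2*5²)*23)*(19 + 18) = ((-1 - 50 + 2*25)*23)*37 = ((-1 - 50 + 50)*23)*37 = -1*23*37 = -23*37 = -851)
-13884/(4⁴) - w = -13884/(4⁴) - 1*(-851) = -13884/256 + 851 = -13884*1/256 + 851 = -3471/64 + 851 = 50993/64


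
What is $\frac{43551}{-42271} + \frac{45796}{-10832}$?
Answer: $- \frac{601896787}{114469868} \approx -5.2581$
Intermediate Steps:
$\frac{43551}{-42271} + \frac{45796}{-10832} = 43551 \left(- \frac{1}{42271}\right) + 45796 \left(- \frac{1}{10832}\right) = - \frac{43551}{42271} - \frac{11449}{2708} = - \frac{601896787}{114469868}$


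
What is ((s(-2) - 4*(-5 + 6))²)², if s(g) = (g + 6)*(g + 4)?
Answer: 256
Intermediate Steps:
s(g) = (4 + g)*(6 + g) (s(g) = (6 + g)*(4 + g) = (4 + g)*(6 + g))
((s(-2) - 4*(-5 + 6))²)² = (((24 + (-2)² + 10*(-2)) - 4*(-5 + 6))²)² = (((24 + 4 - 20) - 4*1)²)² = ((8 - 4)²)² = (4²)² = 16² = 256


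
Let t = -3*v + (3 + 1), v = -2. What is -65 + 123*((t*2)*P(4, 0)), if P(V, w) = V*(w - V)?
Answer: -39425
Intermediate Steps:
t = 10 (t = -3*(-2) + (3 + 1) = 6 + 4 = 10)
-65 + 123*((t*2)*P(4, 0)) = -65 + 123*((10*2)*(4*(0 - 1*4))) = -65 + 123*(20*(4*(0 - 4))) = -65 + 123*(20*(4*(-4))) = -65 + 123*(20*(-16)) = -65 + 123*(-320) = -65 - 39360 = -39425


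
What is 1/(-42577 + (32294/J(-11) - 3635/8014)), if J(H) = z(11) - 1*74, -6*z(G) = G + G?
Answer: -1867262/80279673477 ≈ -2.3259e-5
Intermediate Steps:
z(G) = -G/3 (z(G) = -(G + G)/6 = -G/3)
J(H) = -233/3 (J(H) = -⅓*11 - 1*74 = -11/3 - 74 = -233/3)
1/(-42577 + (32294/J(-11) - 3635/8014)) = 1/(-42577 + (32294/(-233/3) - 3635/8014)) = 1/(-42577 + (32294*(-3/233) - 3635*1/8014)) = 1/(-42577 + (-96882/233 - 3635/8014)) = 1/(-42577 - 777259303/1867262) = 1/(-80279673477/1867262) = -1867262/80279673477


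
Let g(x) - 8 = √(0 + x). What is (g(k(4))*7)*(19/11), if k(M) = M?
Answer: 1330/11 ≈ 120.91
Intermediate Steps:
g(x) = 8 + √x (g(x) = 8 + √(0 + x) = 8 + √x)
(g(k(4))*7)*(19/11) = ((8 + √4)*7)*(19/11) = ((8 + 2)*7)*(19*(1/11)) = (10*7)*(19/11) = 70*(19/11) = 1330/11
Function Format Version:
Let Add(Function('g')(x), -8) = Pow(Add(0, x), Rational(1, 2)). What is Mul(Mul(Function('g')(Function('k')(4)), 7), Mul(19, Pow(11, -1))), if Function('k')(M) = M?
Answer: Rational(1330, 11) ≈ 120.91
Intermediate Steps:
Function('g')(x) = Add(8, Pow(x, Rational(1, 2))) (Function('g')(x) = Add(8, Pow(Add(0, x), Rational(1, 2))) = Add(8, Pow(x, Rational(1, 2))))
Mul(Mul(Function('g')(Function('k')(4)), 7), Mul(19, Pow(11, -1))) = Mul(Mul(Add(8, Pow(4, Rational(1, 2))), 7), Mul(19, Pow(11, -1))) = Mul(Mul(Add(8, 2), 7), Mul(19, Rational(1, 11))) = Mul(Mul(10, 7), Rational(19, 11)) = Mul(70, Rational(19, 11)) = Rational(1330, 11)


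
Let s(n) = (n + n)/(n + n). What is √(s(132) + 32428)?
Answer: √32429 ≈ 180.08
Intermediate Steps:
s(n) = 1 (s(n) = (2*n)/((2*n)) = (2*n)*(1/(2*n)) = 1)
√(s(132) + 32428) = √(1 + 32428) = √32429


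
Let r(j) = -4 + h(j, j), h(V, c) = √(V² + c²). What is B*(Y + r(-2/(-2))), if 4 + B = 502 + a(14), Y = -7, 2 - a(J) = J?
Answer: -5346 + 486*√2 ≈ -4658.7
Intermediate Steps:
a(J) = 2 - J
B = 486 (B = -4 + (502 + (2 - 1*14)) = -4 + (502 + (2 - 14)) = -4 + (502 - 12) = -4 + 490 = 486)
r(j) = -4 + √2*√(j²) (r(j) = -4 + √(j² + j²) = -4 + √(2*j²) = -4 + √2*√(j²))
B*(Y + r(-2/(-2))) = 486*(-7 + (-4 + √2*√((-2/(-2))²))) = 486*(-7 + (-4 + √2*√((-2*(-½))²))) = 486*(-7 + (-4 + √2*√(1²))) = 486*(-7 + (-4 + √2*√1)) = 486*(-7 + (-4 + √2*1)) = 486*(-7 + (-4 + √2)) = 486*(-11 + √2) = -5346 + 486*√2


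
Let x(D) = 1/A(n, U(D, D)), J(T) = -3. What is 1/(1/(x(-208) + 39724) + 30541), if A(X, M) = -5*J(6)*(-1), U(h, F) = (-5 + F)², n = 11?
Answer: 595859/18198129734 ≈ 3.2743e-5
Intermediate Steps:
A(X, M) = -15 (A(X, M) = -5*(-3)*(-1) = 15*(-1) = -15)
x(D) = -1/15 (x(D) = 1/(-15) = -1/15)
1/(1/(x(-208) + 39724) + 30541) = 1/(1/(-1/15 + 39724) + 30541) = 1/(1/(595859/15) + 30541) = 1/(15/595859 + 30541) = 1/(18198129734/595859) = 595859/18198129734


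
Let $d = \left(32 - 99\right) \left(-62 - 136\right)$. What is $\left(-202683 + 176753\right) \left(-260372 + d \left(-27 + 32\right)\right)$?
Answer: $5031509060$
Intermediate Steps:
$d = 13266$ ($d = \left(-67\right) \left(-198\right) = 13266$)
$\left(-202683 + 176753\right) \left(-260372 + d \left(-27 + 32\right)\right) = \left(-202683 + 176753\right) \left(-260372 + 13266 \left(-27 + 32\right)\right) = - 25930 \left(-260372 + 13266 \cdot 5\right) = - 25930 \left(-260372 + 66330\right) = \left(-25930\right) \left(-194042\right) = 5031509060$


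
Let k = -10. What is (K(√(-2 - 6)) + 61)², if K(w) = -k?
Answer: 5041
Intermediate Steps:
K(w) = 10 (K(w) = -1*(-10) = 10)
(K(√(-2 - 6)) + 61)² = (10 + 61)² = 71² = 5041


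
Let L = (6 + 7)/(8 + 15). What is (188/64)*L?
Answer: 611/368 ≈ 1.6603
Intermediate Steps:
L = 13/23 ≈ 0.56522
(188/64)*L = (188/64)*(13/23) = (188*(1/64))*(13/23) = (47/16)*(13/23) = 611/368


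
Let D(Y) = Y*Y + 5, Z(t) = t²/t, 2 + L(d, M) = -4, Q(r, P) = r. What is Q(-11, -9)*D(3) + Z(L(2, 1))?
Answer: -160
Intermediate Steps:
L(d, M) = -6 (L(d, M) = -2 - 4 = -6)
Z(t) = t
D(Y) = 5 + Y² (D(Y) = Y² + 5 = 5 + Y²)
Q(-11, -9)*D(3) + Z(L(2, 1)) = -11*(5 + 3²) - 6 = -11*(5 + 9) - 6 = -11*14 - 6 = -154 - 6 = -160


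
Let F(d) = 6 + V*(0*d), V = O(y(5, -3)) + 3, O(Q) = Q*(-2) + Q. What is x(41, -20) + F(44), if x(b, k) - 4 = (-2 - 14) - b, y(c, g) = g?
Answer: -47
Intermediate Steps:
O(Q) = -Q (O(Q) = -2*Q + Q = -Q)
V = 6 (V = -1*(-3) + 3 = 3 + 3 = 6)
x(b, k) = -12 - b (x(b, k) = 4 + ((-2 - 14) - b) = 4 + (-16 - b) = -12 - b)
F(d) = 6 (F(d) = 6 + 6*(0*d) = 6 + 6*0 = 6 + 0 = 6)
x(41, -20) + F(44) = (-12 - 1*41) + 6 = (-12 - 41) + 6 = -53 + 6 = -47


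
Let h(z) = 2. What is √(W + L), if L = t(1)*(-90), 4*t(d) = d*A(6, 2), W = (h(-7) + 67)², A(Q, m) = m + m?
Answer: 3*√519 ≈ 68.345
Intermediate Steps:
A(Q, m) = 2*m
W = 4761 (W = (2 + 67)² = 69² = 4761)
t(d) = d (t(d) = (d*(2*2))/4 = (d*4)/4 = (4*d)/4 = d)
L = -90 (L = 1*(-90) = -90)
√(W + L) = √(4761 - 90) = √4671 = 3*√519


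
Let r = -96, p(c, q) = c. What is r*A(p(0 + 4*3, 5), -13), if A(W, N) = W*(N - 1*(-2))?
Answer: 12672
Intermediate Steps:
A(W, N) = W*(2 + N) (A(W, N) = W*(N + 2) = W*(2 + N))
r*A(p(0 + 4*3, 5), -13) = -96*(0 + 4*3)*(2 - 13) = -96*(0 + 12)*(-11) = -1152*(-11) = -96*(-132) = 12672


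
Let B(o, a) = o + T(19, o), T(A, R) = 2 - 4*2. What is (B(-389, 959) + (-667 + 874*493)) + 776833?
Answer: 1206653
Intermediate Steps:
T(A, R) = -6 (T(A, R) = 2 - 8 = -6)
B(o, a) = -6 + o (B(o, a) = o - 6 = -6 + o)
(B(-389, 959) + (-667 + 874*493)) + 776833 = ((-6 - 389) + (-667 + 874*493)) + 776833 = (-395 + (-667 + 430882)) + 776833 = (-395 + 430215) + 776833 = 429820 + 776833 = 1206653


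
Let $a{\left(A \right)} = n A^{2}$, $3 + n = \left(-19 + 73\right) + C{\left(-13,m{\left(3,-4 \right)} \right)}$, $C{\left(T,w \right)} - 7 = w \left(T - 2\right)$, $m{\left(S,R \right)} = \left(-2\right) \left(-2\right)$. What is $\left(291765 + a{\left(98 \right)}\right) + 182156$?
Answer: $454713$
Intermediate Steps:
$m{\left(S,R \right)} = 4$
$C{\left(T,w \right)} = 7 + w \left(-2 + T\right)$ ($C{\left(T,w \right)} = 7 + w \left(T - 2\right) = 7 + w \left(-2 + T\right)$)
$n = -2$ ($n = -3 + \left(\left(-19 + 73\right) - 53\right) = -3 + \left(54 - 53\right) = -3 + 1 = -2$)
$a{\left(A \right)} = - 2 A^{2}$
$\left(291765 + a{\left(98 \right)}\right) + 182156 = \left(291765 - 2 \cdot 98^{2}\right) + 182156 = \left(291765 - 19208\right) + 182156 = 272557 + 182156 = 454713$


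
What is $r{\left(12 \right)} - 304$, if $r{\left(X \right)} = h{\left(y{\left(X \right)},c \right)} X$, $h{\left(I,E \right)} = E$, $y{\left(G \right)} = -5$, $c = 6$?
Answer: $-232$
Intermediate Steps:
$r{\left(X \right)} = 6 X$
$r{\left(12 \right)} - 304 = 6 \cdot 12 - 304 = 72 - 304 = -232$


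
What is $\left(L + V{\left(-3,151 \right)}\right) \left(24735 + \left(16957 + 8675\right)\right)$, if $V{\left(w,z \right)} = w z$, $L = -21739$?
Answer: $-1117744464$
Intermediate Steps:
$\left(L + V{\left(-3,151 \right)}\right) \left(24735 + \left(16957 + 8675\right)\right) = \left(-21739 - 453\right) \left(24735 + \left(16957 + 8675\right)\right) = \left(-21739 - 453\right) \left(24735 + 25632\right) = \left(-22192\right) 50367 = -1117744464$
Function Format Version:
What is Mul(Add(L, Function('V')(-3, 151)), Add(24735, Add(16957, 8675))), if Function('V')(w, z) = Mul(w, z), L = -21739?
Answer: -1117744464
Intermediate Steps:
Mul(Add(L, Function('V')(-3, 151)), Add(24735, Add(16957, 8675))) = Mul(Add(-21739, Mul(-3, 151)), Add(24735, Add(16957, 8675))) = Mul(Add(-21739, -453), Add(24735, 25632)) = Mul(-22192, 50367) = -1117744464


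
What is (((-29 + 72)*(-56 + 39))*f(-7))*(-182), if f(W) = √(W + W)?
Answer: 133042*I*√14 ≈ 4.978e+5*I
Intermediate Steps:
f(W) = √2*√W (f(W) = √(2*W) = √2*√W)
(((-29 + 72)*(-56 + 39))*f(-7))*(-182) = (((-29 + 72)*(-56 + 39))*(√2*√(-7)))*(-182) = ((43*(-17))*(√2*(I*√7)))*(-182) = -731*I*√14*(-182) = 133042*I*√14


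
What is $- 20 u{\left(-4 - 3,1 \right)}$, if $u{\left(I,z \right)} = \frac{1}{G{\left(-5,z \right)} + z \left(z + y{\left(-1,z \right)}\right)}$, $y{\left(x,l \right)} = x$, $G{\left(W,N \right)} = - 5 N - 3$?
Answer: $\frac{5}{2} \approx 2.5$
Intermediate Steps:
$G{\left(W,N \right)} = -3 - 5 N$
$u{\left(I,z \right)} = \frac{1}{-3 - 5 z + z \left(-1 + z\right)}$ ($u{\left(I,z \right)} = \frac{1}{\left(-3 - 5 z\right) + z \left(z - 1\right)} = \frac{1}{\left(-3 - 5 z\right) + z \left(-1 + z\right)} = \frac{1}{-3 - 5 z + z \left(-1 + z\right)}$)
$- 20 u{\left(-4 - 3,1 \right)} = - \frac{20}{-3 + 1^{2} - 6} = - \frac{20}{-3 + 1 - 6} = - \frac{20}{-8} = \left(-20\right) \left(- \frac{1}{8}\right) = \frac{5}{2}$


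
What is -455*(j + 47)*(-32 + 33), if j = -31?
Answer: -7280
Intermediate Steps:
-455*(j + 47)*(-32 + 33) = -455*(-31 + 47)*(-32 + 33) = -7280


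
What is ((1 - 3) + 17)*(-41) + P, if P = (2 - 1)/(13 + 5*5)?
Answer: -23369/38 ≈ -614.97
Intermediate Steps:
P = 1/38 (P = 1/(13 + 25) = 1/38 ≈ 0.026316)
((1 - 3) + 17)*(-41) + P = ((1 - 3) + 17)*(-41) + 1/38 = (-2 + 17)*(-41) + 1/38 = 15*(-41) + 1/38 = -615 + 1/38 = -23369/38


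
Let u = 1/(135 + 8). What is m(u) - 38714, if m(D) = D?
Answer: -5536101/143 ≈ -38714.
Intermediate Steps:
u = 1/143 ≈ 0.0069930
m(u) - 38714 = 1/143 - 38714 = -5536101/143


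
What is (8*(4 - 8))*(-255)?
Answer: 8160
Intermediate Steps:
(8*(4 - 8))*(-255) = (8*(-4))*(-255) = -32*(-255) = 8160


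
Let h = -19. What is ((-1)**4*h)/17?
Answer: -19/17 ≈ -1.1176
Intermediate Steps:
((-1)**4*h)/17 = ((-1)**4*(-19))/17 = (1*(-19))*(1/17) = -19*1/17 = -19/17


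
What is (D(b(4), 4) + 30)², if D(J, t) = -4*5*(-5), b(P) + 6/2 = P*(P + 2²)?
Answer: 16900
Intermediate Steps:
b(P) = -3 + P*(4 + P) (b(P) = -3 + P*(P + 2²) = -3 + P*(P + 4) = -3 + P*(4 + P))
D(J, t) = 100 (D(J, t) = -20*(-5) = 100)
(D(b(4), 4) + 30)² = (100 + 30)² = 130² = 16900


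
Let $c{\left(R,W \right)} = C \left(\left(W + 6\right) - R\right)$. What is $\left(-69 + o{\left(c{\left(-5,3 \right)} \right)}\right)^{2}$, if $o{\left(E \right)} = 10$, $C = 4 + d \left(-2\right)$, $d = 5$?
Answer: $3481$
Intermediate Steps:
$C = -6$ ($C = 4 + 5 \left(-2\right) = 4 - 10 = -6$)
$c{\left(R,W \right)} = -36 - 6 W + 6 R$ ($c{\left(R,W \right)} = - 6 \left(\left(W + 6\right) - R\right) = - 6 \left(\left(6 + W\right) - R\right) = - 6 \left(6 + W - R\right) = -36 - 6 W + 6 R$)
$\left(-69 + o{\left(c{\left(-5,3 \right)} \right)}\right)^{2} = \left(-69 + 10\right)^{2} = \left(-59\right)^{2} = 3481$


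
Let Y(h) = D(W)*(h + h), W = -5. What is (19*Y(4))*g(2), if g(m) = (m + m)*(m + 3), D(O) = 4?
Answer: 12160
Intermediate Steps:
Y(h) = 8*h (Y(h) = 4*(h + h) = 4*(2*h) = 8*h)
g(m) = 2*m*(3 + m) (g(m) = (2*m)*(3 + m) = 2*m*(3 + m))
(19*Y(4))*g(2) = (19*(8*4))*(2*2*(3 + 2)) = (19*32)*(2*2*5) = 608*20 = 12160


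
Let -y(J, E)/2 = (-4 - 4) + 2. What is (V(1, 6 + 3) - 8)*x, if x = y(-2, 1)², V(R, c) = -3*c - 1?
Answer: -5184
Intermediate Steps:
V(R, c) = -1 - 3*c
y(J, E) = 12 (y(J, E) = -2*((-4 - 4) + 2) = -2*(-8 + 2) = -2*(-6) = 12)
x = 144 (x = 12² = 144)
(V(1, 6 + 3) - 8)*x = ((-1 - 3*(6 + 3)) - 8)*144 = ((-1 - 3*9) - 8)*144 = ((-1 - 27) - 8)*144 = (-28 - 8)*144 = -36*144 = -5184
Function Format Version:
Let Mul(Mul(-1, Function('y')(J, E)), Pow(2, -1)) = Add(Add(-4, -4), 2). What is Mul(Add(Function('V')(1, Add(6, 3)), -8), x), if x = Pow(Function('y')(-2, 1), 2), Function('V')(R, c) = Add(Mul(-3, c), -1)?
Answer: -5184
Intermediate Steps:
Function('V')(R, c) = Add(-1, Mul(-3, c))
Function('y')(J, E) = 12 (Function('y')(J, E) = Mul(-2, Add(Add(-4, -4), 2)) = Mul(-2, Add(-8, 2)) = Mul(-2, -6) = 12)
x = 144 (x = Pow(12, 2) = 144)
Mul(Add(Function('V')(1, Add(6, 3)), -8), x) = Mul(Add(Add(-1, Mul(-3, Add(6, 3))), -8), 144) = Mul(Add(Add(-1, Mul(-3, 9)), -8), 144) = Mul(Add(Add(-1, -27), -8), 144) = Mul(Add(-28, -8), 144) = Mul(-36, 144) = -5184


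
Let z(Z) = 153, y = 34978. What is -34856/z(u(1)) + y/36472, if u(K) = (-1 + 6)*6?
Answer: -632958199/2790108 ≈ -226.86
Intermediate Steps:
u(K) = 30 (u(K) = 5*6 = 30)
-34856/z(u(1)) + y/36472 = -34856/153 + 34978/36472 = -34856*1/153 + 34978*(1/36472) = -34856/153 + 17489/18236 = -632958199/2790108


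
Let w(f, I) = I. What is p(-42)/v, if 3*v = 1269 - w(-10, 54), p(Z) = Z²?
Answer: 196/45 ≈ 4.3556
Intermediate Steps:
v = 405 (v = (1269 - 1*54)/3 = (1269 - 54)/3 = (⅓)*1215 = 405)
p(-42)/v = (-42)²/405 = 1764*(1/405) = 196/45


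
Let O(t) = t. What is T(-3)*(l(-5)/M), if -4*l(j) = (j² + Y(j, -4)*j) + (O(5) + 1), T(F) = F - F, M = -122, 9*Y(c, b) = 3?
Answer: 0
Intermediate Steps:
Y(c, b) = ⅓ (Y(c, b) = (⅑)*3 = ⅓)
T(F) = 0
l(j) = -3/2 - j²/4 - j/12 (l(j) = -((j² + j/3) + (5 + 1))/4 = -((j² + j/3) + 6)/4 = -(6 + j² + j/3)/4 = -3/2 - j²/4 - j/12)
T(-3)*(l(-5)/M) = 0*((-3/2 - ¼*(-5)² - 1/12*(-5))/(-122)) = 0*((-3/2 - ¼*25 + 5/12)*(-1/122)) = 0*((-3/2 - 25/4 + 5/12)*(-1/122)) = 0*(-22/3*(-1/122)) = 0*(11/183) = 0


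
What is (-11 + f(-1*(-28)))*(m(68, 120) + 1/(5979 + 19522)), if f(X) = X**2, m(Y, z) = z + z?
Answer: 4730946293/25501 ≈ 1.8552e+5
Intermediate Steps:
m(Y, z) = 2*z
(-11 + f(-1*(-28)))*(m(68, 120) + 1/(5979 + 19522)) = (-11 + (-1*(-28))**2)*(2*120 + 1/(5979 + 19522)) = (-11 + 28**2)*(240 + 1/25501) = (-11 + 784)*(240 + 1/25501) = 773*(6120241/25501) = 4730946293/25501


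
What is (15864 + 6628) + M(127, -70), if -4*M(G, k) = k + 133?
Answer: 89905/4 ≈ 22476.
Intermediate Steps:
M(G, k) = -133/4 - k/4 (M(G, k) = -(k + 133)/4 = -(133 + k)/4 = -133/4 - k/4)
(15864 + 6628) + M(127, -70) = (15864 + 6628) + (-133/4 - ¼*(-70)) = 22492 + (-133/4 + 35/2) = 22492 - 63/4 = 89905/4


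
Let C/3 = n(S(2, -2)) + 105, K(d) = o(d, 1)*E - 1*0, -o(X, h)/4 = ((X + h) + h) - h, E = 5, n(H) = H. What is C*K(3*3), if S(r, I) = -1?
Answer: -62400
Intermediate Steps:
o(X, h) = -4*X - 4*h (o(X, h) = -4*(((X + h) + h) - h) = -4*((X + 2*h) - h) = -4*(X + h) = -4*X - 4*h)
K(d) = -20 - 20*d (K(d) = (-4*d - 4*1)*5 - 1*0 = (-4*d - 4)*5 + 0 = (-4 - 4*d)*5 + 0 = (-20 - 20*d) + 0 = -20 - 20*d)
C = 312 (C = 3*(-1 + 105) = 3*104 = 312)
C*K(3*3) = 312*(-20 - 60*3) = 312*(-20 - 20*9) = 312*(-20 - 180) = 312*(-200) = -62400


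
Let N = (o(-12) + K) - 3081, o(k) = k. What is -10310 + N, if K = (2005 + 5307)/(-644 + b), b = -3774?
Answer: -29610883/2209 ≈ -13405.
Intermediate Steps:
K = -3656/2209 (K = (2005 + 5307)/(-644 - 3774) = 7312/(-4418) = 7312*(-1/4418) = -3656/2209 ≈ -1.6550)
N = -6836093/2209 (N = (-12 - 3656/2209) - 3081 = -30164/2209 - 3081 = -6836093/2209 ≈ -3094.7)
-10310 + N = -10310 - 6836093/2209 = -29610883/2209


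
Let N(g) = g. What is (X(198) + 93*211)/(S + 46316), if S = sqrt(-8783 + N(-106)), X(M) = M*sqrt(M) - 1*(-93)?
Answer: (19716 + 594*sqrt(22))/(46316 + I*sqrt(8889)) ≈ 0.48584 - 0.00098898*I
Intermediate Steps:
X(M) = 93 + M**(3/2) (X(M) = M**(3/2) + 93 = 93 + M**(3/2))
S = I*sqrt(8889) (S = sqrt(-8783 - 106) = sqrt(-8889) = I*sqrt(8889) ≈ 94.281*I)
(X(198) + 93*211)/(S + 46316) = ((93 + 198**(3/2)) + 93*211)/(I*sqrt(8889) + 46316) = ((93 + 594*sqrt(22)) + 19623)/(46316 + I*sqrt(8889)) = (19716 + 594*sqrt(22))/(46316 + I*sqrt(8889))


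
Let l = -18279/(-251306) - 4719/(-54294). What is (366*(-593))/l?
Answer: -123389792320443/90764710 ≈ -1.3594e+6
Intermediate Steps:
l = 181529420/1137033997 (l = -18279*(-1/251306) - 4719*(-1/54294) = 18279/251306 + 1573/18098 = 181529420/1137033997 ≈ 0.15965)
(366*(-593))/l = (366*(-593))/(181529420/1137033997) = -217038*1137033997/181529420 = -123389792320443/90764710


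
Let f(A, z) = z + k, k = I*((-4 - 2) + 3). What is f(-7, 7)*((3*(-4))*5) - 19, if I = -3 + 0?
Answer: -979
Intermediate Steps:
I = -3
k = 9 (k = -3*((-4 - 2) + 3) = -3*(-6 + 3) = -3*(-3) = 9)
f(A, z) = 9 + z (f(A, z) = z + 9 = 9 + z)
f(-7, 7)*((3*(-4))*5) - 19 = (9 + 7)*((3*(-4))*5) - 19 = 16*(-12*5) - 19 = 16*(-60) - 19 = -960 - 19 = -979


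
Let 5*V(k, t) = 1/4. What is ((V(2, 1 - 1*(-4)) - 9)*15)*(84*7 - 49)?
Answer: -289443/4 ≈ -72361.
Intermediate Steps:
V(k, t) = 1/20 (V(k, t) = (⅕)/4 = (⅕)*(¼) = 1/20)
((V(2, 1 - 1*(-4)) - 9)*15)*(84*7 - 49) = ((1/20 - 9)*15)*(84*7 - 49) = (-179/20*15)*(588 - 49) = -537/4*539 = -289443/4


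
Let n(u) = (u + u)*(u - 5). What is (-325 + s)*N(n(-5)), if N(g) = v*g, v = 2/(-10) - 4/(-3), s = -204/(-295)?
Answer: -6505628/177 ≈ -36755.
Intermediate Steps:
n(u) = 2*u*(-5 + u) (n(u) = (2*u)*(-5 + u) = 2*u*(-5 + u))
s = 204/295 (s = -204*(-1/295) = 204/295 ≈ 0.69153)
v = 17/15 (v = 2*(-⅒) - 4*(-⅓) = -⅕ + 4/3 = 17/15 ≈ 1.1333)
N(g) = 17*g/15
(-325 + s)*N(n(-5)) = (-325 + 204/295)*(17*(2*(-5)*(-5 - 5))/15) = -1626407*2*(-5)*(-10)/4425 = -1626407*100/4425 = -95671/295*340/3 = -6505628/177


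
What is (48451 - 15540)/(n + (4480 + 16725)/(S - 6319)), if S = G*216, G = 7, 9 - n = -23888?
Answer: 158203177/114851674 ≈ 1.3775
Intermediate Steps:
n = 23897 (n = 9 - 1*(-23888) = 9 + 23888 = 23897)
S = 1512 (S = 7*216 = 1512)
(48451 - 15540)/(n + (4480 + 16725)/(S - 6319)) = (48451 - 15540)/(23897 + (4480 + 16725)/(1512 - 6319)) = 32911/(23897 + 21205/(-4807)) = 32911/(23897 + 21205*(-1/4807)) = 32911/(23897 - 21205/4807) = 32911/(114851674/4807) = 32911*(4807/114851674) = 158203177/114851674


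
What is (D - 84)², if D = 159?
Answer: 5625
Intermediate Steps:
(D - 84)² = (159 - 84)² = 75² = 5625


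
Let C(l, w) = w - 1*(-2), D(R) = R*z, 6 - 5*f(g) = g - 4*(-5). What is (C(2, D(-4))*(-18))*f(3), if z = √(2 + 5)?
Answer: 612/5 - 1224*√7/5 ≈ -525.28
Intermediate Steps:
z = √7 ≈ 2.6458
f(g) = -14/5 - g/5 (f(g) = 6/5 - (g - 4*(-5))/5 = 6/5 - (g + 20)/5 = 6/5 - (20 + g)/5 = 6/5 + (-4 - g/5) = -14/5 - g/5)
D(R) = R*√7
C(l, w) = 2 + w (C(l, w) = w + 2 = 2 + w)
(C(2, D(-4))*(-18))*f(3) = ((2 - 4*√7)*(-18))*(-14/5 - ⅕*3) = (-36 + 72*√7)*(-14/5 - ⅗) = (-36 + 72*√7)*(-17/5) = 612/5 - 1224*√7/5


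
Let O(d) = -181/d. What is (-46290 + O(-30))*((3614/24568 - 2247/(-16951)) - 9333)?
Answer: 245302811300587043/567889320 ≈ 4.3196e+8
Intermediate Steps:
(-46290 + O(-30))*((3614/24568 - 2247/(-16951)) - 9333) = (-46290 - 181/(-30))*((3614/24568 - 2247/(-16951)) - 9333) = (-46290 - 181*(-1/30))*((3614*(1/24568) - 2247*(-1/16951)) - 9333) = (-46290 + 181/30)*((1807/12284 + 2247/16951) - 9333) = -1388519*(58232605/208226084 - 9333)/30 = -1388519/30*(-1943315809367/208226084) = 245302811300587043/567889320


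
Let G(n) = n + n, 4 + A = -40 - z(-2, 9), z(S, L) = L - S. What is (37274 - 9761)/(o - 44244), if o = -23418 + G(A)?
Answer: -27513/67772 ≈ -0.40596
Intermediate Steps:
A = -55 (A = -4 + (-40 - (9 - 1*(-2))) = -4 + (-40 - (9 + 2)) = -4 + (-40 - 1*11) = -4 + (-40 - 11) = -4 - 51 = -55)
G(n) = 2*n
o = -23528 (o = -23418 + 2*(-55) = -23418 - 110 = -23528)
(37274 - 9761)/(o - 44244) = (37274 - 9761)/(-23528 - 44244) = 27513/(-67772) = 27513*(-1/67772) = -27513/67772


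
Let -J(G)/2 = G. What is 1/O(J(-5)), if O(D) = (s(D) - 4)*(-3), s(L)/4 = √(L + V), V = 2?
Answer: -1/132 - √3/66 ≈ -0.033819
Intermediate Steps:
J(G) = -2*G
s(L) = 4*√(2 + L) (s(L) = 4*√(L + 2) = 4*√(2 + L))
O(D) = 12 - 12*√(2 + D) (O(D) = (4*√(2 + D) - 4)*(-3) = (-4 + 4*√(2 + D))*(-3) = 12 - 12*√(2 + D))
1/O(J(-5)) = 1/(12 - 12*√(2 - 2*(-5))) = 1/(12 - 12*√(2 + 10)) = 1/(12 - 24*√3)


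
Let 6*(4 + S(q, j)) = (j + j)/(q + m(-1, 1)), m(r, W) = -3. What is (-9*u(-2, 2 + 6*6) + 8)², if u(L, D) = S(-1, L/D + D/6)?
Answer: 3426201/1444 ≈ 2372.7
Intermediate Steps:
S(q, j) = -4 + j/(3*(-3 + q)) (S(q, j) = -4 + ((j + j)/(q - 3))/6 = -4 + ((2*j)/(-3 + q))/6 = -4 + (2*j/(-3 + q))/6 = -4 + j/(3*(-3 + q)))
u(L, D) = -4 - D/72 - L/(12*D) (u(L, D) = (36 + (L/D + D/6) - 12*(-1))/(3*(-3 - 1)) = (⅓)*(36 + (L/D + D*(⅙)) + 12)/(-4) = (⅓)*(-¼)*(36 + (L/D + D/6) + 12) = (⅓)*(-¼)*(36 + (D/6 + L/D) + 12) = (⅓)*(-¼)*(48 + D/6 + L/D) = -4 - D/72 - L/(12*D))
(-9*u(-2, 2 + 6*6) + 8)² = (-9*(-4 - (2 + 6*6)/72 - 1/12*(-2)/(2 + 6*6)) + 8)² = (-9*(-4 - (2 + 36)/72 - 1/12*(-2)/(2 + 36)) + 8)² = (-9*(-4 - 1/72*38 - 1/12*(-2)/38) + 8)² = (-9*(-4 - 19/36 - 1/12*(-2)*1/38) + 8)² = (-9*(-4 - 19/36 + 1/228) + 8)² = (-9*(-1547/342) + 8)² = (1547/38 + 8)² = (1851/38)² = 3426201/1444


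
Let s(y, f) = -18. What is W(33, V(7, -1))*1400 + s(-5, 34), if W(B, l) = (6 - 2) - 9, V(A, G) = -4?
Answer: -7018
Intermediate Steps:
W(B, l) = -5 (W(B, l) = 4 - 9 = -5)
W(33, V(7, -1))*1400 + s(-5, 34) = -5*1400 - 18 = -7000 - 18 = -7018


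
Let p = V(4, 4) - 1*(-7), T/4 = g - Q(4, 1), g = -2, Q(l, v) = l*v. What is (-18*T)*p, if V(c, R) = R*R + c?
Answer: 11664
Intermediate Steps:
V(c, R) = c + R² (V(c, R) = R² + c = c + R²)
T = -24 (T = 4*(-2 - 4) = 4*(-6) = -24)
p = 27 (p = (4 + 4²) - 1*(-7) = (4 + 16) + 7 = 20 + 7 = 27)
(-18*T)*p = -18*(-24)*27 = 432*27 = 11664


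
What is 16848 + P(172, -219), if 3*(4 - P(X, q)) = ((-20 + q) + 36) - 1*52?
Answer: 16937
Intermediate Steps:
P(X, q) = 16 - q/3 (P(X, q) = 4 - (((-20 + q) + 36) - 1*52)/3 = 4 - ((16 + q) - 52)/3 = 4 - (-36 + q)/3 = 4 + (12 - q/3) = 16 - q/3)
16848 + P(172, -219) = 16848 + (16 - 1/3*(-219)) = 16848 + (16 + 73) = 16848 + 89 = 16937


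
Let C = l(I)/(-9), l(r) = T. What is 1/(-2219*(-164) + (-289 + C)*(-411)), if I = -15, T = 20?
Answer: 3/1450825 ≈ 2.0678e-6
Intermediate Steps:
l(r) = 20
C = -20/9 (C = 20/(-9) = 20*(-1/9) = -20/9 ≈ -2.2222)
1/(-2219*(-164) + (-289 + C)*(-411)) = 1/(-2219*(-164) + (-289 - 20/9)*(-411)) = 1/(363916 - 2621/9*(-411)) = 1/(363916 + 359077/3) = 1/(1450825/3) = 3/1450825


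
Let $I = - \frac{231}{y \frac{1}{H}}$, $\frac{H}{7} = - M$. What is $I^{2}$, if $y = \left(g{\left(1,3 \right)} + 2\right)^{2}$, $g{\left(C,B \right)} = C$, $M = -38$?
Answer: $\frac{419512324}{9} \approx 4.6612 \cdot 10^{7}$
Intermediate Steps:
$H = 266$ ($H = 7 \left(\left(-1\right) \left(-38\right)\right) = 7 \cdot 38 = 266$)
$y = 9$ ($y = \left(1 + 2\right)^{2} = 3^{2} = 9$)
$I = - \frac{20482}{3}$ ($I = - \frac{231}{9 \cdot \frac{1}{266}} = - \frac{231}{\frac{9}{266}} = \left(-231\right) \frac{266}{9} = - \frac{20482}{3} \approx -6827.3$)
$I^{2} = \left(- \frac{20482}{3}\right)^{2} = \frac{419512324}{9}$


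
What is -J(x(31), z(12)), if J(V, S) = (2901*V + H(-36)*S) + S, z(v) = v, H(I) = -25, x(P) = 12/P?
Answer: -25884/31 ≈ -834.97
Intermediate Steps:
J(V, S) = -24*S + 2901*V (J(V, S) = (2901*V - 25*S) + S = (-25*S + 2901*V) + S = -24*S + 2901*V)
-J(x(31), z(12)) = -(-24*12 + 2901*(12/31)) = -(-288 + 2901*(12*(1/31))) = -(-288 + 2901*(12/31)) = -(-288 + 34812/31) = -1*25884/31 = -25884/31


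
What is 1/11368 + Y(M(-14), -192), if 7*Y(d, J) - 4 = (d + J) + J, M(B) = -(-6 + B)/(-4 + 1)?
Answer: -1883837/34104 ≈ -55.238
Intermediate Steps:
M(B) = -2 + B/3 (M(B) = -(-6 + B)/(-3) = -(-6 + B)*(-1)/3 = -(2 - B/3) = -2 + B/3)
Y(d, J) = 4/7 + d/7 + 2*J/7 (Y(d, J) = 4/7 + ((d + J) + J)/7 = 4/7 + ((J + d) + J)/7 = 4/7 + (d + 2*J)/7 = 4/7 + (d/7 + 2*J/7) = 4/7 + d/7 + 2*J/7)
1/11368 + Y(M(-14), -192) = 1/11368 + (4/7 + (-2 + (⅓)*(-14))/7 + (2/7)*(-192)) = 1/11368 + (4/7 + (-2 - 14/3)/7 - 384/7) = 1/11368 + (4/7 + (⅐)*(-20/3) - 384/7) = 1/11368 + (4/7 - 20/21 - 384/7) = 1/11368 - 1160/21 = -1883837/34104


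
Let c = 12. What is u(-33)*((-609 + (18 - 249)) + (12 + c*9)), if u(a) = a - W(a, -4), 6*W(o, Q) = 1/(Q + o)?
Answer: 879000/37 ≈ 23757.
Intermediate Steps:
W(o, Q) = 1/(6*(Q + o))
u(a) = a - 1/(6*(-4 + a))
u(-33)*((-609 + (18 - 249)) + (12 + c*9)) = ((-1/6 - 33*(-4 - 33))/(-4 - 33))*((-609 + (18 - 249)) + (12 + 12*9)) = ((-1/6 - 33*(-37))/(-37))*((-609 - 231) + (12 + 108)) = (-(-1/6 + 1221)/37)*(-840 + 120) = -1/37*7325/6*(-720) = -7325/222*(-720) = 879000/37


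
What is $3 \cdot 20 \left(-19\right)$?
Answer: $-1140$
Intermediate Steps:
$3 \cdot 20 \left(-19\right) = 60 \left(-19\right) = -1140$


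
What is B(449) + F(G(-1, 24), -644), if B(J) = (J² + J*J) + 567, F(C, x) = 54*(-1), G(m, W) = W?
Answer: 403715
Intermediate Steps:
F(C, x) = -54
B(J) = 567 + 2*J² (B(J) = (J² + J²) + 567 = 2*J² + 567 = 567 + 2*J²)
B(449) + F(G(-1, 24), -644) = (567 + 2*449²) - 54 = (567 + 2*201601) - 54 = (567 + 403202) - 54 = 403769 - 54 = 403715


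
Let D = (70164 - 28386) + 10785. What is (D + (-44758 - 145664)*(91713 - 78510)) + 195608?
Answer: -2513893495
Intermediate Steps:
D = 52563 (D = 41778 + 10785 = 52563)
(D + (-44758 - 145664)*(91713 - 78510)) + 195608 = (52563 + (-44758 - 145664)*(91713 - 78510)) + 195608 = (52563 - 190422*13203) + 195608 = (52563 - 2514141666) + 195608 = -2514089103 + 195608 = -2513893495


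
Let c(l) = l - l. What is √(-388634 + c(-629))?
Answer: I*√388634 ≈ 623.41*I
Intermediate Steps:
c(l) = 0
√(-388634 + c(-629)) = √(-388634 + 0) = √(-388634) = I*√388634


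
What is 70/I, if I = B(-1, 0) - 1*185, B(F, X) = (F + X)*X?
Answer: -14/37 ≈ -0.37838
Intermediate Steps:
B(F, X) = X*(F + X)
I = -185 (I = 0*(-1 + 0) - 1*185 = 0*(-1) - 185 = 0 - 185 = -185)
70/I = 70/(-185) = 70*(-1/185) = -14/37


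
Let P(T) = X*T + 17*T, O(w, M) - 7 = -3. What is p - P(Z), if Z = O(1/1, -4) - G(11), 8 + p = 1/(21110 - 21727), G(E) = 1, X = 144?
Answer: -302948/617 ≈ -491.00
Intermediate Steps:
O(w, M) = 4 (O(w, M) = 7 - 3 = 4)
p = -4937/617 (p = -8 + 1/(21110 - 21727) = -8 + 1/(-617) = -8 - 1/617 = -4937/617 ≈ -8.0016)
Z = 3 (Z = 4 - 1*1 = 4 - 1 = 3)
P(T) = 161*T (P(T) = 144*T + 17*T = 161*T)
p - P(Z) = -4937/617 - 161*3 = -4937/617 - 1*483 = -4937/617 - 483 = -302948/617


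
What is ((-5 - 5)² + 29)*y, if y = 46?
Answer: 5934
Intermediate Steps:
((-5 - 5)² + 29)*y = ((-5 - 5)² + 29)*46 = ((-10)² + 29)*46 = (100 + 29)*46 = 129*46 = 5934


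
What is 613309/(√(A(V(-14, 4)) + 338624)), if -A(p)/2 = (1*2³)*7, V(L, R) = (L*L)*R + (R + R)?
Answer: 613309*√21157/84628 ≈ 1054.1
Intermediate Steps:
V(L, R) = 2*R + R*L² (V(L, R) = L²*R + 2*R = R*L² + 2*R = 2*R + R*L²)
A(p) = -112 (A(p) = -2*1*2³*7 = -2*1*8*7 = -16*7 = -2*56 = -112)
613309/(√(A(V(-14, 4)) + 338624)) = 613309/(√(-112 + 338624)) = 613309/(√338512) = 613309/((4*√21157)) = 613309*(√21157/84628) = 613309*√21157/84628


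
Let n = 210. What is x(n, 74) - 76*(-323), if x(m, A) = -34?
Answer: 24514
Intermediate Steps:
x(n, 74) - 76*(-323) = -34 - 76*(-323) = -34 + 24548 = 24514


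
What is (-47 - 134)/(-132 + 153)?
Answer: -181/21 ≈ -8.6190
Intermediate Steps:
(-47 - 134)/(-132 + 153) = -181/21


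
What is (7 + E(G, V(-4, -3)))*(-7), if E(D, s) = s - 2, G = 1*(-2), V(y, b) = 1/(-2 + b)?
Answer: -168/5 ≈ -33.600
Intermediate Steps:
G = -2
E(D, s) = -2 + s
(7 + E(G, V(-4, -3)))*(-7) = (7 + (-2 + 1/(-2 - 3)))*(-7) = (7 + (-2 + 1/(-5)))*(-7) = (7 + (-2 - ⅕))*(-7) = (7 - 11/5)*(-7) = (24/5)*(-7) = -168/5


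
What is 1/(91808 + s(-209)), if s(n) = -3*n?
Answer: 1/92435 ≈ 1.0818e-5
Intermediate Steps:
1/(91808 + s(-209)) = 1/(91808 - 3*(-209)) = 1/(91808 + 627) = 1/92435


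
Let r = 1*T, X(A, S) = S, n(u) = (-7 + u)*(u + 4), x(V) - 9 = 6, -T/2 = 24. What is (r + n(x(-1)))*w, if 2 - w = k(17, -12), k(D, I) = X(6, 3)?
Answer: -104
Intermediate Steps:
T = -48 (T = -2*24 = -48)
x(V) = 15 (x(V) = 9 + 6 = 15)
n(u) = (-7 + u)*(4 + u)
k(D, I) = 3
w = -1 (w = 2 - 1*3 = 2 - 3 = -1)
r = -48 (r = 1*(-48) = -48)
(r + n(x(-1)))*w = (-48 + (-28 + 15² - 3*15))*(-1) = (-48 + (-28 + 225 - 45))*(-1) = (-48 + 152)*(-1) = 104*(-1) = -104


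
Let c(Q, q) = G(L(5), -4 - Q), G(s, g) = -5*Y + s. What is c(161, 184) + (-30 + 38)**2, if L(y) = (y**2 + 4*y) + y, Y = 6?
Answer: 84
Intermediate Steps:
L(y) = y**2 + 5*y
G(s, g) = -30 + s (G(s, g) = -5*6 + s = -30 + s)
c(Q, q) = 20 (c(Q, q) = -30 + 5*(5 + 5) = -30 + 5*10 = -30 + 50 = 20)
c(161, 184) + (-30 + 38)**2 = 20 + (-30 + 38)**2 = 20 + 8**2 = 20 + 64 = 84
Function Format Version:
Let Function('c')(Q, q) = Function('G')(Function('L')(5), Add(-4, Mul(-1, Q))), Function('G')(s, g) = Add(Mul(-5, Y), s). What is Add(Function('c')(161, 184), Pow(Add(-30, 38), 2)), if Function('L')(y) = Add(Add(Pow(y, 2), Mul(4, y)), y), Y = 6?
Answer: 84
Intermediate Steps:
Function('L')(y) = Add(Pow(y, 2), Mul(5, y))
Function('G')(s, g) = Add(-30, s) (Function('G')(s, g) = Add(Mul(-5, 6), s) = Add(-30, s))
Function('c')(Q, q) = 20 (Function('c')(Q, q) = Add(-30, Mul(5, Add(5, 5))) = Add(-30, Mul(5, 10)) = Add(-30, 50) = 20)
Add(Function('c')(161, 184), Pow(Add(-30, 38), 2)) = Add(20, Pow(Add(-30, 38), 2)) = Add(20, Pow(8, 2)) = Add(20, 64) = 84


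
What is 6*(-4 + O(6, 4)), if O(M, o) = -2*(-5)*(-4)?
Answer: -264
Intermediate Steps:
O(M, o) = -40 (O(M, o) = 10*(-4) = -40)
6*(-4 + O(6, 4)) = 6*(-4 - 40) = 6*(-44) = -264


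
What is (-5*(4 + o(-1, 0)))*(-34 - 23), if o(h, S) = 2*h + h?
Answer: 285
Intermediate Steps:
o(h, S) = 3*h
(-5*(4 + o(-1, 0)))*(-34 - 23) = (-5*(4 + 3*(-1)))*(-34 - 23) = -5*(4 - 3)*(-57) = -5*1*(-57) = -5*(-57) = 285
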